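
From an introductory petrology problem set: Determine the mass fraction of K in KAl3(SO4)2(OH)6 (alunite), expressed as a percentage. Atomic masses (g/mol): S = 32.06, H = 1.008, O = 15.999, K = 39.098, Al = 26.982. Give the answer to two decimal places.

9.44 weight percent

Formula mass = 1·39.098 + 3·26.982 + 2·32.06 + 14·15.999 + 6·1.008 = 414.198 g/mol, of which 39.098 g is K.
So K makes up 39.098/414.198 = 0.0944 of the mass, i.e. 9.44%.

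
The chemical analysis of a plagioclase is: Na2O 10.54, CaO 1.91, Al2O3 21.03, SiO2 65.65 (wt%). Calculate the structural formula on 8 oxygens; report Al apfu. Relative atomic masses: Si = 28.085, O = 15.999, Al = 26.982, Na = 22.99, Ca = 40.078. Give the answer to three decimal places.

Na2O: 10.54/61.979 = 0.17006 mol → 0.34012 mol Na, 0.17006 mol O.
CaO: 1.91/56.077 = 0.03406 mol → 0.03406 mol Ca, 0.03406 mol O.
Al2O3: 21.03/101.961 = 0.20626 mol → 0.41252 mol Al, 0.61878 mol O.
SiO2: 65.65/60.083 = 1.09266 mol → 1.09266 mol Si, 2.18532 mol O.
Total oxygen = 3.00822 mol. Normalization factor = 8/3.00822 = 2.65938.
Al per 8 O = 0.41252 × 2.65938 = 1.097.

1.097 Al apfu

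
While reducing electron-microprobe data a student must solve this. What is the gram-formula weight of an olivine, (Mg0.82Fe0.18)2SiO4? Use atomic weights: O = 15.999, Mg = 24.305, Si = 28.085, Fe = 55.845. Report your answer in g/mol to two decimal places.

152.05 g/mol

Mg: 1.64 × 24.305 = 39.8602
Fe: 0.36 × 55.845 = 20.1042
Si: 1 × 28.085 = 28.0850
O: 4 × 15.999 = 63.9960
Summing the contributions gives the formula mass.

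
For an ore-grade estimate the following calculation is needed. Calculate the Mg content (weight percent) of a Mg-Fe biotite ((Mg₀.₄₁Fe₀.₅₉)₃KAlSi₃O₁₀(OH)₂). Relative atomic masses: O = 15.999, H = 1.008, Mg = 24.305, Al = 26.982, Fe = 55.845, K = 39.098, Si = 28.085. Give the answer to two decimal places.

Molar mass of (Mg₀.₄₁Fe₀.₅₉)₃KAlSi₃O₁₀(OH)₂: 1.23·24.305 + 1.77·55.845 + 1·39.098 + 1·26.982 + 3·28.085 + 12·15.999 + 2·1.008 = 473.080 g/mol.
Mass of Mg per formula unit: 1.23 × 24.305 = 29.895 g.
Weight fraction Mg = 29.895 / 473.080 = 0.0632.

6.32 weight percent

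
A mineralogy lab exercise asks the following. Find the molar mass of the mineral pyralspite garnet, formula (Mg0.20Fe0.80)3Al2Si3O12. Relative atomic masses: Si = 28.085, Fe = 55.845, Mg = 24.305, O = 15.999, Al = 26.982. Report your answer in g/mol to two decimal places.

Mg: 0.60 × 24.305 = 14.5830
Fe: 2.40 × 55.845 = 134.0280
Al: 2 × 26.982 = 53.9640
Si: 3 × 28.085 = 84.2550
O: 12 × 15.999 = 191.9880
Summing the contributions gives the formula mass.

478.82 g/mol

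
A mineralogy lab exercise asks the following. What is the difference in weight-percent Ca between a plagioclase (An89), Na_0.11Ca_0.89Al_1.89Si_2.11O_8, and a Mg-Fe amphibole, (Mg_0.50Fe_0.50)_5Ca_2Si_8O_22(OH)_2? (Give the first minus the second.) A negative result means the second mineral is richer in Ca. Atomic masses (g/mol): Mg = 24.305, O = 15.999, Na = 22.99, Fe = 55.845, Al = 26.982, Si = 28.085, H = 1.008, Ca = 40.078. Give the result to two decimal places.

3.91 percentage points

M(Na_0.11Ca_0.89Al_1.89Si_2.11O_8) = 276.446 g/mol, so wt% Ca = 35.669/276.446 × 100 = 12.90%.
M((Mg_0.50Fe_0.50)_5Ca_2Si_8O_22(OH)_2) = 891.203 g/mol, so wt% Ca = 80.156/891.203 × 100 = 8.99%.
12.90 − 8.99 = 3.91 pp.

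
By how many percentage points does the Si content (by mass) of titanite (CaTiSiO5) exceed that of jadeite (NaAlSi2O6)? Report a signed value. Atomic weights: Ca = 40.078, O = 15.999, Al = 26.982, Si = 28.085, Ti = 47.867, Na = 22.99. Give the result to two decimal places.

Si in CaTiSiO5: molar mass 196.025 g/mol; 1×28.085 = 28.085 g → 14.33 wt%.
Si in NaAlSi2O6: molar mass 202.136 g/mol; 2×28.085 = 56.170 g → 27.79 wt%.
Difference = 14.33 − 27.79 = -13.46 percentage points.

-13.46 percentage points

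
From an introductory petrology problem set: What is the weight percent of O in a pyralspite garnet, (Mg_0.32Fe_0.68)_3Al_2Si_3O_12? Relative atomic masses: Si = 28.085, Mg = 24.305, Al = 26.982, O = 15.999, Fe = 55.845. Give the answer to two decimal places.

M((Mg_0.32Fe_0.68)_3Al_2Si_3O_12) = 467.464 g/mol.
O contributes 12 × 15.999 = 191.988 g per mole.
191.988/467.464 = 0.4107 → 41.07%.

41.07 mass %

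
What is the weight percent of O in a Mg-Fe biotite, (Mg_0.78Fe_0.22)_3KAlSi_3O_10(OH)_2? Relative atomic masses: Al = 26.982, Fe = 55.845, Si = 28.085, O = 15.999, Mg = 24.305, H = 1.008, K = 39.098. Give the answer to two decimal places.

43.83 weight percent

M((Mg_0.78Fe_0.22)_3KAlSi_3O_10(OH)_2) = 438.070 g/mol.
O contributes 12 × 15.999 = 191.988 g per mole.
191.988/438.070 = 0.4383 → 43.83%.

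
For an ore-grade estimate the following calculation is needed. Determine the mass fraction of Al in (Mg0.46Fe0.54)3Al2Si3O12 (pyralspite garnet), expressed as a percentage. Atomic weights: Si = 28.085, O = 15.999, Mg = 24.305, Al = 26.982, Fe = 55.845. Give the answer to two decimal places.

11.88 wt%

M((Mg0.46Fe0.54)3Al2Si3O12) = 454.217 g/mol.
Al contributes 2 × 26.982 = 53.964 g per mole.
53.964/454.217 = 0.1188 → 11.88%.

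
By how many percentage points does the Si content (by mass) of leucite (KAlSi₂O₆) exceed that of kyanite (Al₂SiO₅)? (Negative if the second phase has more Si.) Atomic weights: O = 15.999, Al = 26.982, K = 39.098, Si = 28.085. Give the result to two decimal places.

Si in KAlSi₂O₆: molar mass 218.244 g/mol; 2×28.085 = 56.170 g → 25.74 wt%.
Si in Al₂SiO₅: molar mass 162.044 g/mol; 1×28.085 = 28.085 g → 17.33 wt%.
Difference = 25.74 − 17.33 = 8.41 percentage points.

8.41 percentage points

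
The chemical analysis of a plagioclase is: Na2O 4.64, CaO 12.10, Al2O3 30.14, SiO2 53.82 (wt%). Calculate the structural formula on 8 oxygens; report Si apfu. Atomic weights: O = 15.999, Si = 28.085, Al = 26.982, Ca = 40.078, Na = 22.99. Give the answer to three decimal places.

4.64 wt% Na2O ÷ 61.979 g/mol = 0.07486 mol, giving 0.14972 Na and 0.07486 O.
12.10 wt% CaO ÷ 56.077 g/mol = 0.21577 mol, giving 0.21577 Ca and 0.21577 O.
30.14 wt% Al2O3 ÷ 101.961 g/mol = 0.29560 mol, giving 0.59120 Al and 0.88680 O.
53.82 wt% SiO2 ÷ 60.083 g/mol = 0.89576 mol, giving 0.89576 Si and 1.79152 O.
Oxygen sums to 2.96895; scaling by 8/2.96895 = 2.69456 puts the formula on 8 O.
Si: 0.89576 × 2.69456 = 2.414 atoms per formula unit.

2.414 Si apfu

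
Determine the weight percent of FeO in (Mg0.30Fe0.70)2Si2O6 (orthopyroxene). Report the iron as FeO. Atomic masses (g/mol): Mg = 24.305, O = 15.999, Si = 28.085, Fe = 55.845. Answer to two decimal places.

41.07 wt%

Formula mass = 244.930 g/mol.
1.40 Fe → 1.4000 mol FeO per formula unit; M(FeO) = 71.844, so FeO mass = 100.582 g.
100.582/244.930 × 100 = 41.07 wt%.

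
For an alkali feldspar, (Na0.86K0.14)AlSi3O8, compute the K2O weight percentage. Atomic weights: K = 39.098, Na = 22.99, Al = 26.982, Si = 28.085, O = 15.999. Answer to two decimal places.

2.49 wt%

M((Na0.86K0.14)AlSi3O8) = 264.474 g/mol; M(K2O) = 94.195 g/mol.
Moles K2O per formula unit = 0.14 K ÷ 2 = 0.0700.
K2O fraction = (0.0700 × 94.195) / 264.474 = 6.594/264.474 = 0.0249.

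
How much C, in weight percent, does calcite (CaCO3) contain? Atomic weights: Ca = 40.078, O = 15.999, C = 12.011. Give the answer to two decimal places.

M(CaCO3) = 100.086 g/mol.
C contributes 1 × 12.011 = 12.011 g per mole.
12.011/100.086 = 0.1200 → 12.00%.

12.00 weight percent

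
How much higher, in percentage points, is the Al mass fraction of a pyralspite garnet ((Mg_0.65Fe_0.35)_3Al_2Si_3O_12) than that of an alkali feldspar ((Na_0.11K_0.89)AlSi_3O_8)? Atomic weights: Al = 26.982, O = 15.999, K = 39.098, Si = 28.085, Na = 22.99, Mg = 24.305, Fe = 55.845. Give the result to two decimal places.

Al in (Mg_0.65Fe_0.35)_3Al_2Si_3O_12: molar mass 436.239 g/mol; 2×26.982 = 53.964 g → 12.37 wt%.
Al in (Na_0.11K_0.89)AlSi_3O_8: molar mass 276.555 g/mol; 1×26.982 = 26.982 g → 9.76 wt%.
Difference = 12.37 − 9.76 = 2.61 percentage points.

2.61 percentage points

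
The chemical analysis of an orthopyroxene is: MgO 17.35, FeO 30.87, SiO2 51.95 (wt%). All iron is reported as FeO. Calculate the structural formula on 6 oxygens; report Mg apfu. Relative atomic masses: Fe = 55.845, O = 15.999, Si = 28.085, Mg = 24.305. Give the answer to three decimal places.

0.997 Mg apfu

MgO: 17.35/40.304 = 0.43048 mol → 0.43048 mol Mg, 0.43048 mol O.
FeO: 30.87/71.844 = 0.42968 mol → 0.42968 mol Fe, 0.42968 mol O.
SiO2: 51.95/60.083 = 0.86464 mol → 0.86464 mol Si, 1.72928 mol O.
Total oxygen = 2.58944 mol. Normalization factor = 6/2.58944 = 2.31710.
Mg per 6 O = 0.43048 × 2.31710 = 0.997.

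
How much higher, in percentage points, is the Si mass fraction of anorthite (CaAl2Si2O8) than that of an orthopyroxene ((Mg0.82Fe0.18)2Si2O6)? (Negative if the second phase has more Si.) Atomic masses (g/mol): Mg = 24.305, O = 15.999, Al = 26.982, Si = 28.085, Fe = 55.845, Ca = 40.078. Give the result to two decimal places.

First mineral: 56.170 g Si in 278.204 g formula = 20.19 wt% Si.
Second mineral: 56.170 g Si in 212.128 g formula = 26.48 wt% Si.
20.19% − 26.48% gives a difference of -6.29 percentage points.

-6.29 percentage points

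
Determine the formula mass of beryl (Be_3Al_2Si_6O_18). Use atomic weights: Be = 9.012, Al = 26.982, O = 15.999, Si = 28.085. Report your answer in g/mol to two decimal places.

Be: 3 × 9.012 = 27.0360
Al: 2 × 26.982 = 53.9640
Si: 6 × 28.085 = 168.5100
O: 18 × 15.999 = 287.9820
Summing the contributions gives the formula mass.

537.49 g/mol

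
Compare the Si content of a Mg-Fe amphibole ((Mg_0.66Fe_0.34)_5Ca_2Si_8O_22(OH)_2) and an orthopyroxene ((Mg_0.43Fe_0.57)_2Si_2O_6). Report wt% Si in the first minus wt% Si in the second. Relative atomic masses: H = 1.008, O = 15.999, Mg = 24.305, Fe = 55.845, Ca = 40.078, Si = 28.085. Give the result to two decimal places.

2.22 percentage points

First mineral: 224.680 g Si in 865.971 g formula = 25.95 wt% Si.
Second mineral: 56.170 g Si in 236.730 g formula = 23.73 wt% Si.
25.95% − 23.73% gives a difference of 2.22 percentage points.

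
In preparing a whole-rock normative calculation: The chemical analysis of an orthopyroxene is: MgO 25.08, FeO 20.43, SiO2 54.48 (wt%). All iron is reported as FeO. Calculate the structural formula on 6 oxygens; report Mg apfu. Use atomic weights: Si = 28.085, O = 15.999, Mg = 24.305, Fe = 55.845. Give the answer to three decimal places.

MgO (M=40.304): mol = 0.62227; Mg = 0.62227, O = 0.62227.
FeO (M=71.844): mol = 0.28437; Fe = 0.28437, O = 0.28437.
SiO2 (M=60.083): mol = 0.90675; Si = 0.90675, O = 1.81350.
ΣO = 2.72014; factor = 6/ΣO = 2.20577.
Mg apfu = 0.62227 × 2.20577 = 1.373.

1.373 Mg apfu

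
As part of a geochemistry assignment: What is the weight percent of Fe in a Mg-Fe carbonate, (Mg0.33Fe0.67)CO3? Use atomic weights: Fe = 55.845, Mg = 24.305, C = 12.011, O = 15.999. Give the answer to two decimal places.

Molar mass of (Mg0.33Fe0.67)CO3: 0.33·24.305 + 0.67·55.845 + 1·12.011 + 3·15.999 = 105.445 g/mol.
Mass of Fe per formula unit: 0.67 × 55.845 = 37.416 g.
Weight fraction Fe = 37.416 / 105.445 = 0.3548.

35.48 weight percent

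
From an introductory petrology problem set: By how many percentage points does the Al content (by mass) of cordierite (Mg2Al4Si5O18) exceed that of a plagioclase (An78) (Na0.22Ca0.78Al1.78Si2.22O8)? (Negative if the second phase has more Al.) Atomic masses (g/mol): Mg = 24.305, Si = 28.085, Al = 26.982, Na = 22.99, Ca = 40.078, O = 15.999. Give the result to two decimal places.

0.97 percentage points

Al in Mg2Al4Si5O18: molar mass 584.945 g/mol; 4×26.982 = 107.928 g → 18.45 wt%.
Al in Na0.22Ca0.78Al1.78Si2.22O8: molar mass 274.687 g/mol; 1.78×26.982 = 48.028 g → 17.48 wt%.
Difference = 18.45 − 17.48 = 0.97 percentage points.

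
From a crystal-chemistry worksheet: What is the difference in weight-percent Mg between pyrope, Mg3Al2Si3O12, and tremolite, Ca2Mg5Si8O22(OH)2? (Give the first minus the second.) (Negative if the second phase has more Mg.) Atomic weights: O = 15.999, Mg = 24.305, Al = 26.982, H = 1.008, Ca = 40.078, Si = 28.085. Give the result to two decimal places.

M(Mg3Al2Si3O12) = 403.122 g/mol, so wt% Mg = 72.915/403.122 × 100 = 18.09%.
M(Ca2Mg5Si8O22(OH)2) = 812.353 g/mol, so wt% Mg = 121.525/812.353 × 100 = 14.96%.
18.09 − 14.96 = 3.13 pp.

3.13 percentage points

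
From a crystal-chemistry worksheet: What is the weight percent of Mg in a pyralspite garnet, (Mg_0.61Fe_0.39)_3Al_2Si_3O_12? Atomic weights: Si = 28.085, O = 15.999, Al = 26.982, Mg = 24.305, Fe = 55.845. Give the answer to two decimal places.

10.11 mass %

Formula mass = 1.83×24.305 + 1.17×55.845 + 2×26.982 + 3×28.085 + 12×15.999 = 440.024 g/mol, of which 44.478 g is Mg.
So Mg makes up 44.478/440.024 = 0.1011 of the mass, i.e. 10.11%.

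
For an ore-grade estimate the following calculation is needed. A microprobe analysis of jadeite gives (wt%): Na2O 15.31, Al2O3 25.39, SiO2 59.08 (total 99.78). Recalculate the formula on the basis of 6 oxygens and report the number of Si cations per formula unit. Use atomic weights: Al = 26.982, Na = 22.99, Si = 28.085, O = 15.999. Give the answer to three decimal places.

1.993 Si apfu

15.31 wt% Na2O ÷ 61.979 g/mol = 0.24702 mol, giving 0.49404 Na and 0.24702 O.
25.39 wt% Al2O3 ÷ 101.961 g/mol = 0.24902 mol, giving 0.49804 Al and 0.74706 O.
59.08 wt% SiO2 ÷ 60.083 g/mol = 0.98331 mol, giving 0.98331 Si and 1.96662 O.
Oxygen sums to 2.96070; scaling by 6/2.96070 = 2.02655 puts the formula on 6 O.
Si: 0.98331 × 2.02655 = 1.993 atoms per formula unit.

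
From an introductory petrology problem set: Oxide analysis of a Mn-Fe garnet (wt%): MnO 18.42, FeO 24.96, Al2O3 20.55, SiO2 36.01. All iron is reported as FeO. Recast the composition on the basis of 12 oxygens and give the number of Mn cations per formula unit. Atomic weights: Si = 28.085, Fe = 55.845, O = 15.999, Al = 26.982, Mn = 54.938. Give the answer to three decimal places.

18.42 wt% MnO ÷ 70.937 g/mol = 0.25967 mol, giving 0.25967 Mn and 0.25967 O.
24.96 wt% FeO ÷ 71.844 g/mol = 0.34742 mol, giving 0.34742 Fe and 0.34742 O.
20.55 wt% Al2O3 ÷ 101.961 g/mol = 0.20155 mol, giving 0.40310 Al and 0.60465 O.
36.01 wt% SiO2 ÷ 60.083 g/mol = 0.59934 mol, giving 0.59934 Si and 1.19868 O.
Oxygen sums to 2.41042; scaling by 12/2.41042 = 4.97839 puts the formula on 12 O.
Mn: 0.25967 × 4.97839 = 1.293 atoms per formula unit.

1.293 Mn apfu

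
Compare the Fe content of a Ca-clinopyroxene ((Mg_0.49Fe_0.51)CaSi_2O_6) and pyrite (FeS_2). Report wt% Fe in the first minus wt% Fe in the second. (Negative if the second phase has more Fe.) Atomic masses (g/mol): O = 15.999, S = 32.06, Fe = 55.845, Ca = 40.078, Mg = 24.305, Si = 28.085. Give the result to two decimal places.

-34.31 percentage points

Fe in (Mg_0.49Fe_0.51)CaSi_2O_6: molar mass 232.632 g/mol; 0.51×55.845 = 28.481 g → 12.24 wt%.
Fe in FeS_2: molar mass 119.965 g/mol; 1×55.845 = 55.845 g → 46.55 wt%.
Difference = 12.24 − 46.55 = -34.31 percentage points.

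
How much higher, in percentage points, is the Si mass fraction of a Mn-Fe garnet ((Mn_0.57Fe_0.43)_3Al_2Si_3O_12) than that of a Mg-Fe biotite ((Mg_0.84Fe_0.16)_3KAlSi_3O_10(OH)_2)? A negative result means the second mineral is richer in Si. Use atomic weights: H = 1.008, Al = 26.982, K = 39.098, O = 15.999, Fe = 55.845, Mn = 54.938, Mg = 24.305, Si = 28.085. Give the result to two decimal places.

Si in (Mn_0.57Fe_0.43)_3Al_2Si_3O_12: molar mass 496.191 g/mol; 3×28.085 = 84.255 g → 16.98 wt%.
Si in (Mg_0.84Fe_0.16)_3KAlSi_3O_10(OH)_2: molar mass 432.393 g/mol; 3×28.085 = 84.255 g → 19.49 wt%.
Difference = 16.98 − 19.49 = -2.51 percentage points.

-2.51 percentage points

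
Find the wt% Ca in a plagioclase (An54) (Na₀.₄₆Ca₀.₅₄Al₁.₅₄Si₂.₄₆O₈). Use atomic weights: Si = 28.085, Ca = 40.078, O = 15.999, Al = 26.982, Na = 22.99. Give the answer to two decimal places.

M(Na₀.₄₆Ca₀.₅₄Al₁.₅₄Si₂.₄₆O₈) = 270.851 g/mol.
Ca contributes 0.54 × 40.078 = 21.642 g per mole.
21.642/270.851 = 0.0799 → 7.99%.

7.99 weight percent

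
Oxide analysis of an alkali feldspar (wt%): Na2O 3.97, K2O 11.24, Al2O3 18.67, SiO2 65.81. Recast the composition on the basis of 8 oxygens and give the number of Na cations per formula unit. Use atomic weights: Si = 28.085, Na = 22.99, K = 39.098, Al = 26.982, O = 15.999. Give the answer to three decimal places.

3.97 wt% Na2O ÷ 61.979 g/mol = 0.06405 mol, giving 0.12810 Na and 0.06405 O.
11.24 wt% K2O ÷ 94.195 g/mol = 0.11933 mol, giving 0.23866 K and 0.11933 O.
18.67 wt% Al2O3 ÷ 101.961 g/mol = 0.18311 mol, giving 0.36622 Al and 0.54933 O.
65.81 wt% SiO2 ÷ 60.083 g/mol = 1.09532 mol, giving 1.09532 Si and 2.19064 O.
Oxygen sums to 2.92335; scaling by 8/2.92335 = 2.73659 puts the formula on 8 O.
Na: 0.12810 × 2.73659 = 0.351 atoms per formula unit.

0.351 Na apfu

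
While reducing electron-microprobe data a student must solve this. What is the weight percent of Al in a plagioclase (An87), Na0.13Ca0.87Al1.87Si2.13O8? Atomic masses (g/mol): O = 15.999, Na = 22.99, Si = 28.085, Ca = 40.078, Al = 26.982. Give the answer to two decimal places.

18.27 wt%

Formula mass = 0.13×22.99 + 0.87×40.078 + 1.87×26.982 + 2.13×28.085 + 8×15.999 = 276.126 g/mol, of which 50.456 g is Al.
So Al makes up 50.456/276.126 = 0.1827 of the mass, i.e. 18.27%.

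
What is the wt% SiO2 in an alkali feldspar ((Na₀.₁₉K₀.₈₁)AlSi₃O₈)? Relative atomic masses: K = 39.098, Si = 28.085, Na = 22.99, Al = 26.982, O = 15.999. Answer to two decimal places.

Molar mass of (Na₀.₁₉K₀.₈₁)AlSi₃O₈ = 0.19×22.99 + 0.81×39.098 + 1×26.982 + 3×28.085 + 8×15.999 = 275.266 g/mol.
Each formula unit contains 3 Si, equivalent to 3/1 = 3.0000 mol SiO2.
M(SiO2) = 1×28.085 + 2×15.999 = 60.083 g/mol.
Mass of SiO2 per formula unit = 3.0000 × 60.083 = 180.249 g.
SiO2 wt% = 180.249 / 275.266 × 100 = 65.48%.

65.48 wt%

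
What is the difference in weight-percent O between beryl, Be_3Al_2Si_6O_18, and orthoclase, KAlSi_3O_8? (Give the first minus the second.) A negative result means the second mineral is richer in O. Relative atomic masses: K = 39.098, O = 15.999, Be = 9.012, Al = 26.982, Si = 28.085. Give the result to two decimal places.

First mineral: 287.982 g O in 537.492 g formula = 53.58 wt% O.
Second mineral: 127.992 g O in 278.327 g formula = 45.99 wt% O.
53.58% − 45.99% gives a difference of 7.59 percentage points.

7.59 percentage points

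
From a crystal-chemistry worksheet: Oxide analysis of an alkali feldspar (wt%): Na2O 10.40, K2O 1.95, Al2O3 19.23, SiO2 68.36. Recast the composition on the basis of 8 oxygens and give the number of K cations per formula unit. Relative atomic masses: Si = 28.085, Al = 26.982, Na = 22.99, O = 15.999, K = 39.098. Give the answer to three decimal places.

10.40 wt% Na2O ÷ 61.979 g/mol = 0.16780 mol, giving 0.33560 Na and 0.16780 O.
1.95 wt% K2O ÷ 94.195 g/mol = 0.02070 mol, giving 0.04140 K and 0.02070 O.
19.23 wt% Al2O3 ÷ 101.961 g/mol = 0.18860 mol, giving 0.37720 Al and 0.56580 O.
68.36 wt% SiO2 ÷ 60.083 g/mol = 1.13776 mol, giving 1.13776 Si and 2.27552 O.
Oxygen sums to 3.02982; scaling by 8/3.02982 = 2.64042 puts the formula on 8 O.
K: 0.04140 × 2.64042 = 0.109 atoms per formula unit.

0.109 K apfu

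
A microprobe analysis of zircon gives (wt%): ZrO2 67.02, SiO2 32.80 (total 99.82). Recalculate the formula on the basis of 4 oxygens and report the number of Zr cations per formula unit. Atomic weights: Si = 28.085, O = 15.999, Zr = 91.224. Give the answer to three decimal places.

ZrO2 (M=123.222): mol = 0.54390; Zr = 0.54390, O = 1.08780.
SiO2 (M=60.083): mol = 0.54591; Si = 0.54591, O = 1.09182.
ΣO = 2.17962; factor = 4/ΣO = 1.83518.
Zr apfu = 0.54390 × 1.83518 = 0.998.

0.998 Zr apfu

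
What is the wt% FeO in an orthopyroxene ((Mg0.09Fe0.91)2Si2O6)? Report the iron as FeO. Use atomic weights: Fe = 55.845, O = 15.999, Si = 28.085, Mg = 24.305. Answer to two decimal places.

50.65 wt%

Molar mass of (Mg0.09Fe0.91)2Si2O6 = 0.18×24.305 + 1.82×55.845 + 2×28.085 + 6×15.999 = 258.177 g/mol.
Each formula unit contains 1.82 Fe, equivalent to 1.82/1 = 1.8200 mol FeO.
M(FeO) = 1×55.845 + 1×15.999 = 71.844 g/mol.
Mass of FeO per formula unit = 1.8200 × 71.844 = 130.756 g.
FeO wt% = 130.756 / 258.177 × 100 = 50.65%.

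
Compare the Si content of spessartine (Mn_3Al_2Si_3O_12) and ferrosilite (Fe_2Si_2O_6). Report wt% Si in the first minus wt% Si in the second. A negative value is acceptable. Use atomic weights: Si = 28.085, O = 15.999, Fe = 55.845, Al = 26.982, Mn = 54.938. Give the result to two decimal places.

M(Mn_3Al_2Si_3O_12) = 495.021 g/mol, so wt% Si = 84.255/495.021 × 100 = 17.02%.
M(Fe_2Si_2O_6) = 263.854 g/mol, so wt% Si = 56.170/263.854 × 100 = 21.29%.
17.02 − 21.29 = -4.27 pp.

-4.27 percentage points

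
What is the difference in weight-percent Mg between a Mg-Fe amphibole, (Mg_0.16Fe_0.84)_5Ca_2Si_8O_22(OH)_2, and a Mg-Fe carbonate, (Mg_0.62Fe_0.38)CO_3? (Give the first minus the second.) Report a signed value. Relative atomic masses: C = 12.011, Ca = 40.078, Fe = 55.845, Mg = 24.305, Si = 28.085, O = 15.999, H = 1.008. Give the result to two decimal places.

-13.59 percentage points

Mg in (Mg_0.16Fe_0.84)_5Ca_2Si_8O_22(OH)_2: molar mass 944.821 g/mol; 0.80×24.305 = 19.444 g → 2.06 wt%.
Mg in (Mg_0.62Fe_0.38)CO_3: molar mass 96.298 g/mol; 0.62×24.305 = 15.069 g → 15.65 wt%.
Difference = 2.06 − 15.65 = -13.59 percentage points.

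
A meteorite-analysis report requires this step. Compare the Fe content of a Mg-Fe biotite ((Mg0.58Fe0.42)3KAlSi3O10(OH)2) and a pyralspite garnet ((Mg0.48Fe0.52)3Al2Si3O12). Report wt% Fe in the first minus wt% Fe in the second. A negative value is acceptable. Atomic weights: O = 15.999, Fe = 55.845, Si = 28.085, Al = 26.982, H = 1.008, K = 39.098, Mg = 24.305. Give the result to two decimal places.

-3.86 percentage points

Fe in (Mg0.58Fe0.42)3KAlSi3O10(OH)2: molar mass 456.994 g/mol; 1.26×55.845 = 70.365 g → 15.40 wt%.
Fe in (Mg0.48Fe0.52)3Al2Si3O12: molar mass 452.324 g/mol; 1.56×55.845 = 87.118 g → 19.26 wt%.
Difference = 15.40 − 19.26 = -3.86 percentage points.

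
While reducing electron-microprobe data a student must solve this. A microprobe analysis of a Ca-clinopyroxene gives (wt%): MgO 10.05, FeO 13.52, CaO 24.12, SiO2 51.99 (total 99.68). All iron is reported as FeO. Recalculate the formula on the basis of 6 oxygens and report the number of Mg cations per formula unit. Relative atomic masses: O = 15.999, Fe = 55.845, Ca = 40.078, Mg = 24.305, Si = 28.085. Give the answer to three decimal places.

0.576 Mg apfu

MgO (M=40.304): mol = 0.24935; Mg = 0.24935, O = 0.24935.
FeO (M=71.844): mol = 0.18819; Fe = 0.18819, O = 0.18819.
CaO (M=56.077): mol = 0.43012; Ca = 0.43012, O = 0.43012.
SiO2 (M=60.083): mol = 0.86530; Si = 0.86530, O = 1.73060.
ΣO = 2.59826; factor = 6/ΣO = 2.30924.
Mg apfu = 0.24935 × 2.30924 = 0.576.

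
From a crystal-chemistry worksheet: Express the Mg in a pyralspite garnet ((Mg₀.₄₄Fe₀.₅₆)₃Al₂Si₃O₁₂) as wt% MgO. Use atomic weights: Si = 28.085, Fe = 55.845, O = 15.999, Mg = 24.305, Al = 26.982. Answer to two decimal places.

11.66 wt%

M((Mg₀.₄₄Fe₀.₅₆)₃Al₂Si₃O₁₂) = 456.109 g/mol; M(MgO) = 40.304 g/mol.
Moles MgO per formula unit = 1.32 Mg ÷ 1 = 1.3200.
MgO fraction = (1.3200 × 40.304) / 456.109 = 53.201/456.109 = 0.1166.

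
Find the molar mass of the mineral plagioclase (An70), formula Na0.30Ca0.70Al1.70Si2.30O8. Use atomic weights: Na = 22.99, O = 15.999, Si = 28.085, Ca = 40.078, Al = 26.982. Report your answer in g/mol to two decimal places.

M = 0.30*22.99 + 0.70*40.078 + 1.70*26.982 + 2.30*28.085 + 8*15.999

273.41 g/mol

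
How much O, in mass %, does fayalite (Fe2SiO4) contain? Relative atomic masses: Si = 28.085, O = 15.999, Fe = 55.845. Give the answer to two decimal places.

31.41 mass %

Formula mass = 2*55.845 + 1*28.085 + 4*15.999 = 203.771 g/mol, of which 63.996 g is O.
So O makes up 63.996/203.771 = 0.3141 of the mass, i.e. 31.41%.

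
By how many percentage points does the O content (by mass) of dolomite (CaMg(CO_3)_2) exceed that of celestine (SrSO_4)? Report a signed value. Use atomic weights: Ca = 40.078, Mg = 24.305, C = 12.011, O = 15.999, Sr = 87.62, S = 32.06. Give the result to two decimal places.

17.22 percentage points

M(CaMg(CO_3)_2) = 184.399 g/mol, so wt% O = 95.994/184.399 × 100 = 52.06%.
M(SrSO_4) = 183.676 g/mol, so wt% O = 63.996/183.676 × 100 = 34.84%.
52.06 − 34.84 = 17.22 pp.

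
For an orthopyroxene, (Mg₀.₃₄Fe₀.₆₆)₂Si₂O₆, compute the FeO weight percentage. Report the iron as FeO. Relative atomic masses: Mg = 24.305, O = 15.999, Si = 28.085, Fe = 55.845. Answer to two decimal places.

Formula mass = 242.407 g/mol.
1.32 Fe → 1.3200 mol FeO per formula unit; M(FeO) = 71.844, so FeO mass = 94.834 g.
94.834/242.407 × 100 = 39.12 wt%.

39.12 wt%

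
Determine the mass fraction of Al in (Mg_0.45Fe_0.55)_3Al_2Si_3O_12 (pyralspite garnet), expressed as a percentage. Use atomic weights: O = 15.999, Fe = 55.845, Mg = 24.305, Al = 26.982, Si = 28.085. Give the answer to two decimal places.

M((Mg_0.45Fe_0.55)_3Al_2Si_3O_12) = 455.163 g/mol.
Al contributes 2 × 26.982 = 53.964 g per mole.
53.964/455.163 = 0.1186 → 11.86%.

11.86 weight percent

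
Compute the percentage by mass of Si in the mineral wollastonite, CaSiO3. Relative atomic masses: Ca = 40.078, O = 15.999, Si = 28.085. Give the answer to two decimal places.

24.18 weight percent

M(CaSiO3) = 116.160 g/mol.
Si contributes 1 × 28.085 = 28.085 g per mole.
28.085/116.160 = 0.2418 → 24.18%.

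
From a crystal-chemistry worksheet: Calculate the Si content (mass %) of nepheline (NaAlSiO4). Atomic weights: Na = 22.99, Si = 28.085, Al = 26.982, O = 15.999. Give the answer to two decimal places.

Formula mass = 1·22.99 + 1·26.982 + 1·28.085 + 4·15.999 = 142.053 g/mol, of which 28.085 g is Si.
So Si makes up 28.085/142.053 = 0.1977 of the mass, i.e. 19.77%.

19.77 mass %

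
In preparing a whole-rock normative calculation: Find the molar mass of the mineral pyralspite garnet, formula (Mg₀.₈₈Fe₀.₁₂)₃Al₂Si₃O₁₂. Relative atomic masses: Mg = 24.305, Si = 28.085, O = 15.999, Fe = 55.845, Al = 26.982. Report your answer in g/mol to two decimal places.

Mg: 2.64 × 24.305 = 64.1652
Fe: 0.36 × 55.845 = 20.1042
Al: 2 × 26.982 = 53.9640
Si: 3 × 28.085 = 84.2550
O: 12 × 15.999 = 191.9880
Summing the contributions gives the formula mass.

414.48 g/mol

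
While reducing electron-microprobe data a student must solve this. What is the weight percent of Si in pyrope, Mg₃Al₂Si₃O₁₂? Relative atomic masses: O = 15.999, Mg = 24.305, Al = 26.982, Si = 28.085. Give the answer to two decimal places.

20.90 weight percent

M(Mg₃Al₂Si₃O₁₂) = 403.122 g/mol.
Si contributes 3 × 28.085 = 84.255 g per mole.
84.255/403.122 = 0.2090 → 20.90%.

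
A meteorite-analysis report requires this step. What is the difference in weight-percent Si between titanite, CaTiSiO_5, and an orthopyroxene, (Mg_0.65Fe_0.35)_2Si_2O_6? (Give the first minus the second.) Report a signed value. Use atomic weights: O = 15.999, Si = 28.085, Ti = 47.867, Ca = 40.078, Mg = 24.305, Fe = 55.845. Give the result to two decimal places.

-10.88 percentage points

M(CaTiSiO_5) = 196.025 g/mol, so wt% Si = 28.085/196.025 × 100 = 14.33%.
M((Mg_0.65Fe_0.35)_2Si_2O_6) = 222.852 g/mol, so wt% Si = 56.170/222.852 × 100 = 25.21%.
14.33 − 25.21 = -10.88 pp.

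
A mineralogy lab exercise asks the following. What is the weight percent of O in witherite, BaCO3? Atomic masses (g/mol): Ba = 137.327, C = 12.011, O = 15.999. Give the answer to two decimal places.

M(BaCO3) = 197.335 g/mol.
O contributes 3 × 15.999 = 47.997 g per mole.
47.997/197.335 = 0.2432 → 24.32%.

24.32 mass %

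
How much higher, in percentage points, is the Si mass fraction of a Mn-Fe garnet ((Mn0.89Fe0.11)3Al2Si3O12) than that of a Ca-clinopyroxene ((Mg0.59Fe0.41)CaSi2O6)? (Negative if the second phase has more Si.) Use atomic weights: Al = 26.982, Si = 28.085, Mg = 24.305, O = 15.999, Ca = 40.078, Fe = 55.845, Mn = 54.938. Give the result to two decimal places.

M((Mn0.89Fe0.11)3Al2Si3O12) = 495.320 g/mol, so wt% Si = 84.255/495.320 × 100 = 17.01%.
M((Mg0.59Fe0.41)CaSi2O6) = 229.478 g/mol, so wt% Si = 56.170/229.478 × 100 = 24.48%.
17.01 − 24.48 = -7.47 pp.

-7.47 percentage points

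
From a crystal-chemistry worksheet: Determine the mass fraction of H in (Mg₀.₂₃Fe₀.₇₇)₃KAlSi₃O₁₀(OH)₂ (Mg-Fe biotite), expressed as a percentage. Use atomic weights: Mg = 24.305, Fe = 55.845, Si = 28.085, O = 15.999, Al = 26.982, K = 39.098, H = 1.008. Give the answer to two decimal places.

0.41 weight percent

Formula mass = 0.69×24.305 + 2.31×55.845 + 1×39.098 + 1×26.982 + 3×28.085 + 12×15.999 + 2×1.008 = 490.111 g/mol, of which 2.016 g is H.
So H makes up 2.016/490.111 = 0.0041 of the mass, i.e. 0.41%.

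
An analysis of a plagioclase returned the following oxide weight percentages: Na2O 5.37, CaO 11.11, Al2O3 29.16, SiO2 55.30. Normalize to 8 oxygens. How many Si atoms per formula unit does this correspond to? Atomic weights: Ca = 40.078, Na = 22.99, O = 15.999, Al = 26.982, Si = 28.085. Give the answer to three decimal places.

Na2O (M=61.979): mol = 0.08664; Na = 0.17328, O = 0.08664.
CaO (M=56.077): mol = 0.19812; Ca = 0.19812, O = 0.19812.
Al2O3 (M=101.961): mol = 0.28599; Al = 0.57198, O = 0.85797.
SiO2 (M=60.083): mol = 0.92039; Si = 0.92039, O = 1.84078.
ΣO = 2.98351; factor = 8/ΣO = 2.68141.
Si apfu = 0.92039 × 2.68141 = 2.468.

2.468 Si apfu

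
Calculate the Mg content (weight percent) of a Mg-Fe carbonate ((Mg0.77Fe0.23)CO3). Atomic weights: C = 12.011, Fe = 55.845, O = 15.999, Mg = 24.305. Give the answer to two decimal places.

M((Mg0.77Fe0.23)CO3) = 91.567 g/mol.
Mg contributes 0.77 × 24.305 = 18.715 g per mole.
18.715/91.567 = 0.2044 → 20.44%.

20.44 weight percent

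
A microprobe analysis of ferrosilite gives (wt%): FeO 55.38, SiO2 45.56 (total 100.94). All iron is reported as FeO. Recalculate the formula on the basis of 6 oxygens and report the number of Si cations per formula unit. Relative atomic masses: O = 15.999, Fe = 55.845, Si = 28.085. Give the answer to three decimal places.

55.38 wt% FeO ÷ 71.844 g/mol = 0.77084 mol, giving 0.77084 Fe and 0.77084 O.
45.56 wt% SiO2 ÷ 60.083 g/mol = 0.75828 mol, giving 0.75828 Si and 1.51656 O.
Oxygen sums to 2.28740; scaling by 6/2.28740 = 2.62307 puts the formula on 6 O.
Si: 0.75828 × 2.62307 = 1.989 atoms per formula unit.

1.989 Si apfu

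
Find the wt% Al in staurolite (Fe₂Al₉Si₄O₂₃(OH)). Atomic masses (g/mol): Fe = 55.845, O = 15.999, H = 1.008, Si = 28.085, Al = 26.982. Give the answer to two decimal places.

28.51 weight percent

Formula mass = 2×55.845 + 9×26.982 + 4×28.085 + 24×15.999 + 1×1.008 = 851.852 g/mol, of which 242.838 g is Al.
So Al makes up 242.838/851.852 = 0.2851 of the mass, i.e. 28.51%.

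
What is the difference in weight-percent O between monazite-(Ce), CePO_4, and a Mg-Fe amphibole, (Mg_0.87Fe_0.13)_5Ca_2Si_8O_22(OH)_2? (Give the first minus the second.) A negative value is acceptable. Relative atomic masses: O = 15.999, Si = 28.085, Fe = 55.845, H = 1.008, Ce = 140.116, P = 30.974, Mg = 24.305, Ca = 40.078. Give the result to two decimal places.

-18.88 percentage points

First mineral: 63.996 g O in 235.086 g formula = 27.22 wt% O.
Second mineral: 383.976 g O in 832.854 g formula = 46.10 wt% O.
27.22% − 46.10% gives a difference of -18.88 percentage points.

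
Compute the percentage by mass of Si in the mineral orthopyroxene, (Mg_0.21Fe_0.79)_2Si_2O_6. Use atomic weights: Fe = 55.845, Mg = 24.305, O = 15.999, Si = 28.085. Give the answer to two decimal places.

22.41 wt%

Formula mass = 0.42*24.305 + 1.58*55.845 + 2*28.085 + 6*15.999 = 250.607 g/mol, of which 56.170 g is Si.
So Si makes up 56.170/250.607 = 0.2241 of the mass, i.e. 22.41%.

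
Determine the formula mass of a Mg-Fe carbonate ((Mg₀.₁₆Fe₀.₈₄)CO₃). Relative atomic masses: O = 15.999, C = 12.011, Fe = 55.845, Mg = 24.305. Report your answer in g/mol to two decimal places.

Mg: 0.16 × 24.305 = 3.8888
Fe: 0.84 × 55.845 = 46.9098
C: 1 × 12.011 = 12.0110
O: 3 × 15.999 = 47.9970
Summing the contributions gives the formula mass.

110.81 g/mol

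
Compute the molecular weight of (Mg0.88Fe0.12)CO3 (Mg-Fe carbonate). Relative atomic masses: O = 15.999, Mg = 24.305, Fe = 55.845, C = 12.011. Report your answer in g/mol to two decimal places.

88.10 g/mol

M = 0.88(24.305) + 0.12(55.845) + 1(12.011) + 3(15.999)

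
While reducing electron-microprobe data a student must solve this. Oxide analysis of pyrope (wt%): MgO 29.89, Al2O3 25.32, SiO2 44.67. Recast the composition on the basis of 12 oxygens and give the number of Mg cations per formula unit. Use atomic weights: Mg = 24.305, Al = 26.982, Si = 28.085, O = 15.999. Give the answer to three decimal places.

2.993 Mg apfu

MgO (M=40.304): mol = 0.74161; Mg = 0.74161, O = 0.74161.
Al2O3 (M=101.961): mol = 0.24833; Al = 0.49666, O = 0.74499.
SiO2 (M=60.083): mol = 0.74347; Si = 0.74347, O = 1.48694.
ΣO = 2.97354; factor = 12/ΣO = 4.03559.
Mg apfu = 0.74161 × 4.03559 = 2.993.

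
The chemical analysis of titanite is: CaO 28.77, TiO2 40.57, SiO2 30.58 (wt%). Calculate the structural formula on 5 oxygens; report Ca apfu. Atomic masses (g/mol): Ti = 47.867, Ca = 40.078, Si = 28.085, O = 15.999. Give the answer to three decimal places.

28.77 wt% CaO ÷ 56.077 g/mol = 0.51304 mol, giving 0.51304 Ca and 0.51304 O.
40.57 wt% TiO2 ÷ 79.865 g/mol = 0.50798 mol, giving 0.50798 Ti and 1.01596 O.
30.58 wt% SiO2 ÷ 60.083 g/mol = 0.50896 mol, giving 0.50896 Si and 1.01792 O.
Oxygen sums to 2.54692; scaling by 5/2.54692 = 1.96316 puts the formula on 5 O.
Ca: 0.51304 × 1.96316 = 1.007 atoms per formula unit.

1.007 Ca apfu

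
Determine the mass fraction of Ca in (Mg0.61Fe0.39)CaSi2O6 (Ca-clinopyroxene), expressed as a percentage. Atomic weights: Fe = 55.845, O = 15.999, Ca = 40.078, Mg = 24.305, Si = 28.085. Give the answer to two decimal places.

Formula mass = 0.61·24.305 + 0.39·55.845 + 1·40.078 + 2·28.085 + 6·15.999 = 228.848 g/mol, of which 40.078 g is Ca.
So Ca makes up 40.078/228.848 = 0.1751 of the mass, i.e. 17.51%.

17.51 wt%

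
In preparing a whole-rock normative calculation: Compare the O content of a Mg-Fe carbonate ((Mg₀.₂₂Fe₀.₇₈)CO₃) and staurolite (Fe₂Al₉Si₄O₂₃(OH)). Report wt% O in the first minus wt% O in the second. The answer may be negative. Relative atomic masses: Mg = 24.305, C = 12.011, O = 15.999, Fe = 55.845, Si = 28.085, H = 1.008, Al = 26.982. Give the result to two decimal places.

-1.01 percentage points

O in (Mg₀.₂₂Fe₀.₇₈)CO₃: molar mass 108.914 g/mol; 3×15.999 = 47.997 g → 44.07 wt%.
O in Fe₂Al₉Si₄O₂₃(OH): molar mass 851.852 g/mol; 24×15.999 = 383.976 g → 45.08 wt%.
Difference = 44.07 − 45.08 = -1.01 percentage points.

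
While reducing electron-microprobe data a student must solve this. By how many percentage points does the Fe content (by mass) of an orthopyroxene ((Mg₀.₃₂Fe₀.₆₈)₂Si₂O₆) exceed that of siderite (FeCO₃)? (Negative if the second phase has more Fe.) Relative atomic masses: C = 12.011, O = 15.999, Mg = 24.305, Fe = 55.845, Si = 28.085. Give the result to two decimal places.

-17.03 percentage points

M((Mg₀.₃₂Fe₀.₆₈)₂Si₂O₆) = 243.668 g/mol, so wt% Fe = 75.949/243.668 × 100 = 31.17%.
M(FeCO₃) = 115.853 g/mol, so wt% Fe = 55.845/115.853 × 100 = 48.20%.
31.17 − 48.20 = -17.03 pp.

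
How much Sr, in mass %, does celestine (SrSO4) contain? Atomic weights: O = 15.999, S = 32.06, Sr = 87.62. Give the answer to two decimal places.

Molar mass of SrSO4: 1*87.62 + 1*32.06 + 4*15.999 = 183.676 g/mol.
Mass of Sr per formula unit: 1 × 87.62 = 87.620 g.
Weight fraction Sr = 87.620 / 183.676 = 0.4770.

47.70 mass %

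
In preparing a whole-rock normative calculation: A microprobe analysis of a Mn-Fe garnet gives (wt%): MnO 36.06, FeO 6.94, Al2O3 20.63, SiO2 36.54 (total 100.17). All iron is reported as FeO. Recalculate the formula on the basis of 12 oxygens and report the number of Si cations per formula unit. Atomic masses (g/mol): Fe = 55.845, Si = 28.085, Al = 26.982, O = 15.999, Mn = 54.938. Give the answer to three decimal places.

3.005 Si apfu

MnO: 36.06/70.937 = 0.50834 mol → 0.50834 mol Mn, 0.50834 mol O.
FeO: 6.94/71.844 = 0.09660 mol → 0.09660 mol Fe, 0.09660 mol O.
Al2O3: 20.63/101.961 = 0.20233 mol → 0.40466 mol Al, 0.60699 mol O.
SiO2: 36.54/60.083 = 0.60816 mol → 0.60816 mol Si, 1.21632 mol O.
Total oxygen = 2.42825 mol. Normalization factor = 12/2.42825 = 4.94183.
Si per 12 O = 0.60816 × 4.94183 = 3.005.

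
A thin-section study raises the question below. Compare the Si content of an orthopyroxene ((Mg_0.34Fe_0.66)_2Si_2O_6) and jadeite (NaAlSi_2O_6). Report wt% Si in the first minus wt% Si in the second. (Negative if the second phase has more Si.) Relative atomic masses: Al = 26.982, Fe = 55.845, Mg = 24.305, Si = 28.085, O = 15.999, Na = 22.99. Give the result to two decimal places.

-4.62 percentage points

Si in (Mg_0.34Fe_0.66)_2Si_2O_6: molar mass 242.407 g/mol; 2×28.085 = 56.170 g → 23.17 wt%.
Si in NaAlSi_2O_6: molar mass 202.136 g/mol; 2×28.085 = 56.170 g → 27.79 wt%.
Difference = 23.17 − 27.79 = -4.62 percentage points.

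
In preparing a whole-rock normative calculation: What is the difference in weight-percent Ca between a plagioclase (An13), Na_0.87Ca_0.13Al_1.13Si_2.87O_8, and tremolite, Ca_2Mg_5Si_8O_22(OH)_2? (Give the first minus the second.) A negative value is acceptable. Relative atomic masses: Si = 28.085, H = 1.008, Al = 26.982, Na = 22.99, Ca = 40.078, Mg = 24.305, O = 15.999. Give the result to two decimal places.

-7.90 percentage points

Ca in Na_0.87Ca_0.13Al_1.13Si_2.87O_8: molar mass 264.297 g/mol; 0.13×40.078 = 5.210 g → 1.97 wt%.
Ca in Ca_2Mg_5Si_8O_22(OH)_2: molar mass 812.353 g/mol; 2×40.078 = 80.156 g → 9.87 wt%.
Difference = 1.97 − 9.87 = -7.90 percentage points.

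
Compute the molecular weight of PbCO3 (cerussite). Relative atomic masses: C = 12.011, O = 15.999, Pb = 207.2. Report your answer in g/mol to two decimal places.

M = 1(207.2) + 1(12.011) + 3(15.999)

267.21 g/mol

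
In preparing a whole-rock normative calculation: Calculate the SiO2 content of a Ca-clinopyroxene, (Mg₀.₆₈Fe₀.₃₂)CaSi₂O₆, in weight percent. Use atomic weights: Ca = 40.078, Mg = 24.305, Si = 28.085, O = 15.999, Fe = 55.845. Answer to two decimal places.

M((Mg₀.₆₈Fe₀.₃₂)CaSi₂O₆) = 226.640 g/mol; M(SiO2) = 60.083 g/mol.
Moles SiO2 per formula unit = 2 Si ÷ 1 = 2.0000.
SiO2 fraction = (2.0000 × 60.083) / 226.640 = 120.166/226.640 = 0.5302.

53.02 wt%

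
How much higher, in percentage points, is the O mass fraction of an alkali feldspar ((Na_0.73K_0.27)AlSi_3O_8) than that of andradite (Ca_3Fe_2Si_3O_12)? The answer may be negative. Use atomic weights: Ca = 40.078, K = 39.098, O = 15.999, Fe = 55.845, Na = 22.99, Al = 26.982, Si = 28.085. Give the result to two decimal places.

10.23 percentage points

First mineral: 127.992 g O in 266.568 g formula = 48.01 wt% O.
Second mineral: 191.988 g O in 508.167 g formula = 37.78 wt% O.
48.01% − 37.78% gives a difference of 10.23 percentage points.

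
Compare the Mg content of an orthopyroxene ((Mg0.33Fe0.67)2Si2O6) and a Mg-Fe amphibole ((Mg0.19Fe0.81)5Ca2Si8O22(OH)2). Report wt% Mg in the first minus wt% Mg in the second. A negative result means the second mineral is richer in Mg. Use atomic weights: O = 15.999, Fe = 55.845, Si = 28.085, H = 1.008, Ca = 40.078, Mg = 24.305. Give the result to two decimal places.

First mineral: 16.041 g Mg in 243.038 g formula = 6.60 wt% Mg.
Second mineral: 23.090 g Mg in 940.090 g formula = 2.46 wt% Mg.
6.60% − 2.46% gives a difference of 4.14 percentage points.

4.14 percentage points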